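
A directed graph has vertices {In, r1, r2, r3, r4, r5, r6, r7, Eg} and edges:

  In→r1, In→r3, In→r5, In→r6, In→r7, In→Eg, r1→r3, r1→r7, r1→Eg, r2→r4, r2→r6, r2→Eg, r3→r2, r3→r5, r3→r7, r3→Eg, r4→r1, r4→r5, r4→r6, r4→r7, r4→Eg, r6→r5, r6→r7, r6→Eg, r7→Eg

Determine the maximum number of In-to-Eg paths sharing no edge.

5

Assign every edge capacity 1; by Menger, the answer equals the max flow.
Path In→Eg (+1); total 1.
Path In→r1→Eg (+1); total 2.
Path In→r3→Eg (+1); total 3.
Path In→r6→Eg (+1); total 4.
Path In→r7→Eg (+1); total 5.
No residual In→Eg path; max flow = 5.
Certifying cut of size 5: {In→Eg, In→r1, In→r3, In→r6, In→r7}.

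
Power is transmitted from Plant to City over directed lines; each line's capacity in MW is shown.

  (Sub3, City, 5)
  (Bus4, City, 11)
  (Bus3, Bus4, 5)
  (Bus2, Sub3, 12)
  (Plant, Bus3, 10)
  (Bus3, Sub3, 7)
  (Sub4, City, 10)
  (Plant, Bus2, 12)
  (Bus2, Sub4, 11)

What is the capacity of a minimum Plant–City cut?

Augment Plant→Bus3→Bus4→City: bottleneck 5, flow now 5.
Augment Plant→Bus3→Sub3→City: bottleneck 5, flow now 10.
Augment Plant→Bus2→Sub4→City: bottleneck 10, flow now 20.
No augmenting path remains; maximum flow = 20.
By max-flow min-cut, the minimum cut capacity equals the max flow.
In the residual graph, reachable from Plant: {Plant, Bus3, Bus2, Sub3, Sub4}.
Min-cut edges: Bus3→Bus4 (5), Sub3→City (5), Sub4→City (10); capacity 5 + 5 + 10 = 20.

20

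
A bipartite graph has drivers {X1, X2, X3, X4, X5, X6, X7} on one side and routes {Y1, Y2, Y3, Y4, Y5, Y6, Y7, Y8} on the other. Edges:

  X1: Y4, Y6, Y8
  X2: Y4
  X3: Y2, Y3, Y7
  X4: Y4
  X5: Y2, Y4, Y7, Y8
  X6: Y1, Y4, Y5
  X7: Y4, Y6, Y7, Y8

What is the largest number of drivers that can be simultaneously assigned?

Unit-capacity flow: source→left, listed edges, right→sink; max matching = max flow.
Augmenting path X1→Y4 (+1); matched 1.
Augmenting path X3→Y2 (+1); matched 2.
Augmenting path X5→Y7 (+1); matched 3.
Augmenting path X6→Y1 (+1); matched 4.
Augmenting path X7→Y6 (+1); matched 5.
Augmenting path X2→Y4→X1→Y8 (+1); matched 6.
No augmenting path remains; maximum matching = 6.
König certificate: {X1, X3, X5, X6, X7, Y4} is a vertex cover of size 6 (every listed pair touches it), so no matching can be larger.

6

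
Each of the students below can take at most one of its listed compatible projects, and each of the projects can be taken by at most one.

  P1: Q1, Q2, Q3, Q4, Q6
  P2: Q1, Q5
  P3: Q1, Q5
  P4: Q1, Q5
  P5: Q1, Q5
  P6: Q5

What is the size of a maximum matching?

3

Unit-capacity flow: source→left, listed edges, right→sink; max matching = max flow.
Augmenting path P1→Q1 (+1); matched 1.
Augmenting path P2→Q5 (+1); matched 2.
Augmenting path P3→Q1→P1→Q2 (+1); matched 3.
No augmenting path remains; maximum matching = 3.
König certificate: {P1, Q1, Q5} is a vertex cover of size 3 (every listed pair touches it), so no matching can be larger.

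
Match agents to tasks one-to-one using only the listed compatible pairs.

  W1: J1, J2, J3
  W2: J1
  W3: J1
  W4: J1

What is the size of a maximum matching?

Unit-capacity flow: source→left, listed edges, right→sink; max matching = max flow.
Augmenting path W1→J1 (+1); matched 1.
Augmenting path W2→J1→W1→J2 (+1); matched 2.
No augmenting path remains; maximum matching = 2.
König certificate: {W1, J1} is a vertex cover of size 2 (every listed pair touches it), so no matching can be larger.

2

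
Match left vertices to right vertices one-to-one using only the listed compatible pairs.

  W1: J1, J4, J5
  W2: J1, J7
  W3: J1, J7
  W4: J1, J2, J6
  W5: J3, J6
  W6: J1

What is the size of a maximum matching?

Unit-capacity flow: source→left, listed edges, right→sink; max matching = max flow.
Augmenting path W1→J1 (+1); matched 1.
Augmenting path W2→J7 (+1); matched 2.
Augmenting path W4→J2 (+1); matched 3.
Augmenting path W5→J3 (+1); matched 4.
Augmenting path W3→J1→W1→J4 (+1); matched 5.
No augmenting path remains; maximum matching = 5.
König certificate: {W1, W4, W5, J1, J7} is a vertex cover of size 5 (every listed pair touches it), so no matching can be larger.

5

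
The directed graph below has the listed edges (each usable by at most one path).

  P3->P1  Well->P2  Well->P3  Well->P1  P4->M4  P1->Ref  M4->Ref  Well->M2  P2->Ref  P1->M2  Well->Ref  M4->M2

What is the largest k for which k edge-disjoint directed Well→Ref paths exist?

Assign every edge capacity 1; by Menger, the answer equals the max flow.
Path Well→Ref (+1); total 1.
Path Well→P1→Ref (+1); total 2.
Path Well→P2→Ref (+1); total 3.
No residual Well→Ref path; max flow = 3.
Certifying cut of size 3: {P1→Ref, Well→P2, Well→Ref}.

3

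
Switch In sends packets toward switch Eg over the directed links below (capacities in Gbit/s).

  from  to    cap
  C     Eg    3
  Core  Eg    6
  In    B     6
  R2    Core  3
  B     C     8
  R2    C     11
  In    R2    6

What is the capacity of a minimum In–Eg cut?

6

Augment In→R2→C→Eg: bottleneck 3, flow now 3.
Augment In→R2→Core→Eg: bottleneck 3, flow now 6.
No augmenting path remains; maximum flow = 6.
By max-flow min-cut, the minimum cut capacity equals the max flow.
In the residual graph, reachable from In: {In, R2, B, C}.
Min-cut edges: R2→Core (3), C→Eg (3); capacity 3 + 3 = 6.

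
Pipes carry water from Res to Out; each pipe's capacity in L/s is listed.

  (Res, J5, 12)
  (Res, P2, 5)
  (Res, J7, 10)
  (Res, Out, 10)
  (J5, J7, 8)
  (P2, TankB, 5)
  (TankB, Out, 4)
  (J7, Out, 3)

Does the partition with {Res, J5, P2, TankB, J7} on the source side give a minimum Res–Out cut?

Given cut capacity: 10 + 4 + 3 = 17.
Augment Res→Out: bottleneck 10, flow now 10.
Augment Res→J7→Out: bottleneck 3, flow now 13.
Augment Res→P2→TankB→Out: bottleneck 4, flow now 17.
No augmenting path remains; maximum flow = 17.
Cut capacity 17 equals the max flow, so it is a minimum cut.

Yes — it is a minimum cut (capacity 17).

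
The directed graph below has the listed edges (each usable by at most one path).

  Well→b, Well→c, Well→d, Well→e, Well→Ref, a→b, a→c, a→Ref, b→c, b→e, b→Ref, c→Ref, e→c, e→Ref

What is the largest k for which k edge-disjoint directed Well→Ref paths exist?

Assign every edge capacity 1; by Menger, the answer equals the max flow.
Path Well→Ref (+1); total 1.
Path Well→b→Ref (+1); total 2.
Path Well→c→Ref (+1); total 3.
Path Well→e→Ref (+1); total 4.
No residual Well→Ref path; max flow = 4.
Certifying cut of size 4: {Well→Ref, Well→b, Well→c, Well→e}.

4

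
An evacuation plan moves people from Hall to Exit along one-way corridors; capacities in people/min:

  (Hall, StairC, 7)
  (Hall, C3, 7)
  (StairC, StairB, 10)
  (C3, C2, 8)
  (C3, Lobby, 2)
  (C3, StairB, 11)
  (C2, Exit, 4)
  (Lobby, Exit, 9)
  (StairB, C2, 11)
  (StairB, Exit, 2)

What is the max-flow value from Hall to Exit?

8

Augment Hall→StairC→StairB→Exit: bottleneck 2, flow now 2.
Augment Hall→C3→C2→Exit: bottleneck 4, flow now 6.
Augment Hall→C3→Lobby→Exit: bottleneck 2, flow now 8.
No augmenting path remains; maximum flow = 8.
In the residual graph, reachable from Hall: {Hall, StairC, C3, C2, StairB}.
Min-cut edges: C3→Lobby (2), C2→Exit (4), StairB→Exit (2); capacity 2 + 4 + 2 = 8.
This cut is saturated, so no flow can exceed 8.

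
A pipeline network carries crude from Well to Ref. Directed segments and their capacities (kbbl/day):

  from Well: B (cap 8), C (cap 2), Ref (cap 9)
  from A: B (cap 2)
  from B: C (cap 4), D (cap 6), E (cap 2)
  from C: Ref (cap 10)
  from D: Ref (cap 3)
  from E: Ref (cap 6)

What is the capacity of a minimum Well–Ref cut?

Augment Well→Ref: bottleneck 9, flow now 9.
Augment Well→C→Ref: bottleneck 2, flow now 11.
Augment Well→B→C→Ref: bottleneck 4, flow now 15.
Augment Well→B→D→Ref: bottleneck 3, flow now 18.
Augment Well→B→E→Ref: bottleneck 1, flow now 19.
No augmenting path remains; maximum flow = 19.
By max-flow min-cut, the minimum cut capacity equals the max flow.
In the residual graph, reachable from Well: {Well}.
Min-cut edges: Well→B (8), Well→C (2), Well→Ref (9); capacity 8 + 2 + 9 = 19.

19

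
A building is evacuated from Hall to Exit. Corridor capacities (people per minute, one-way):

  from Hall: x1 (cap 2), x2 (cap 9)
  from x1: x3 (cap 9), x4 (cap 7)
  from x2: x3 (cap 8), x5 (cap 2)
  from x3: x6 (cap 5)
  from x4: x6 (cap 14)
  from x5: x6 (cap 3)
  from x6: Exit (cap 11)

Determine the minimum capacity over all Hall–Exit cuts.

Augment Hall→x1→x3→x6→Exit: bottleneck 2, flow now 2.
Augment Hall→x2→x3→x6→Exit: bottleneck 3, flow now 5.
Augment Hall→x2→x5→x6→Exit: bottleneck 2, flow now 7.
Augment Hall→x2→x3→x1→x4→x6→Exit: bottleneck 2, flow now 9. (uses reverse residual edge)
No augmenting path remains; maximum flow = 9.
By max-flow min-cut, the minimum cut capacity equals the max flow.
In the residual graph, reachable from Hall: {Hall, x2, x3}.
Min-cut edges: Hall→x1 (2), x2→x5 (2), x3→x6 (5); capacity 2 + 2 + 5 = 9.

9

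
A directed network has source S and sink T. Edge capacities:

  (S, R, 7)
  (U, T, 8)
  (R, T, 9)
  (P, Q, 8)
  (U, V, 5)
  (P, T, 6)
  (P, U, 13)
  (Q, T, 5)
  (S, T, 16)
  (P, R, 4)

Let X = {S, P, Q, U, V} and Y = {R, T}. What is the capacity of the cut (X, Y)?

Edges leaving {S, P, Q, U, V}: S→R (7), S→T (16), P→R (4), P→T (6), Q→T (5), U→T (8).
Cut capacity = 7 + 16 + 4 + 6 + 5 + 8 = 46.

46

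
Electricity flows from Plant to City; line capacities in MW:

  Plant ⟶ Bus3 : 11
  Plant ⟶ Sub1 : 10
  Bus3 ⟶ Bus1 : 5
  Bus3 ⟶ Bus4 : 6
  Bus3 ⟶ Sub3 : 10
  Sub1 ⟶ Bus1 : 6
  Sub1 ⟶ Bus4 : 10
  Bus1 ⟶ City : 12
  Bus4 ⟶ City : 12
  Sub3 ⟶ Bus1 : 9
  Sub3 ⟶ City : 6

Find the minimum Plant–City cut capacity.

21

Augment Plant→Bus3→Bus1→City: bottleneck 5, flow now 5.
Augment Plant→Bus3→Bus4→City: bottleneck 6, flow now 11.
Augment Plant→Sub1→Bus1→City: bottleneck 6, flow now 17.
Augment Plant→Sub1→Bus4→City: bottleneck 4, flow now 21.
No augmenting path remains; maximum flow = 21.
By max-flow min-cut, the minimum cut capacity equals the max flow.
In the residual graph, reachable from Plant: {Plant}.
Min-cut edges: Plant→Bus3 (11), Plant→Sub1 (10); capacity 11 + 10 = 21.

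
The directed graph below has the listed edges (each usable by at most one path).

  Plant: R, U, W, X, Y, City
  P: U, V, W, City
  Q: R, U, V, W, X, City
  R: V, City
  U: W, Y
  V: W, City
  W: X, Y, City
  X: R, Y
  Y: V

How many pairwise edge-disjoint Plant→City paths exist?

4

Assign every edge capacity 1; by Menger, the answer equals the max flow.
Path Plant→City (+1); total 1.
Path Plant→R→City (+1); total 2.
Path Plant→W→City (+1); total 3.
Path Plant→Y→V→City (+1); total 4.
No residual Plant→City path; max flow = 4.
Certifying cut of size 4: {Plant→City, R→City, V→City, W→City}.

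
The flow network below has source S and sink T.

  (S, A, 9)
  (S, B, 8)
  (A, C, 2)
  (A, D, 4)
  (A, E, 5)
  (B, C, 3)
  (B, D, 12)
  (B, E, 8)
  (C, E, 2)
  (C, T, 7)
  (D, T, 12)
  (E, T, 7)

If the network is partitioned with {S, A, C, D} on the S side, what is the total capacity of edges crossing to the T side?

Edges leaving {S, A, C, D}: S→B (8), A→E (5), C→E (2), C→T (7), D→T (12).
Cut capacity = 8 + 5 + 2 + 7 + 12 = 34.

34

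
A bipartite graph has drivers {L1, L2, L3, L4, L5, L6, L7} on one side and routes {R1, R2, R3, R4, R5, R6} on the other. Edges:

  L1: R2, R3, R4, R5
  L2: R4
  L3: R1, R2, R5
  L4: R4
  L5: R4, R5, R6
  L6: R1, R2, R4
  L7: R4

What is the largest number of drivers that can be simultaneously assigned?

Unit-capacity flow: source→left, listed edges, right→sink; max matching = max flow.
Augmenting path L1→R2 (+1); matched 1.
Augmenting path L2→R4 (+1); matched 2.
Augmenting path L3→R1 (+1); matched 3.
Augmenting path L5→R5 (+1); matched 4.
Augmenting path L6→R2→L1→R3 (+1); matched 5.
No augmenting path remains; maximum matching = 5.
König certificate: {L1, L3, L5, L6, R4} is a vertex cover of size 5 (every listed pair touches it), so no matching can be larger.

5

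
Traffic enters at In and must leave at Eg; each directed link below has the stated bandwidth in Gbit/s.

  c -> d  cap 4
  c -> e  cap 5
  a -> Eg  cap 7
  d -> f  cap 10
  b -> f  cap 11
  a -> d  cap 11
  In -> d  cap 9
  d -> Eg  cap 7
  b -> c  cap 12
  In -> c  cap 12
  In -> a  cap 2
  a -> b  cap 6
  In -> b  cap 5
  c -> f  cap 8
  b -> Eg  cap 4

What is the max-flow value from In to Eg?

Augment In→a→Eg: bottleneck 2, flow now 2.
Augment In→b→Eg: bottleneck 4, flow now 6.
Augment In→d→Eg: bottleneck 7, flow now 13.
No augmenting path remains; maximum flow = 13.
In the residual graph, reachable from In: {In, b, c, d, e, f}.
Min-cut edges: In→a (2), b→Eg (4), d→Eg (7); capacity 2 + 4 + 7 = 13.
This cut is saturated, so no flow can exceed 13.

13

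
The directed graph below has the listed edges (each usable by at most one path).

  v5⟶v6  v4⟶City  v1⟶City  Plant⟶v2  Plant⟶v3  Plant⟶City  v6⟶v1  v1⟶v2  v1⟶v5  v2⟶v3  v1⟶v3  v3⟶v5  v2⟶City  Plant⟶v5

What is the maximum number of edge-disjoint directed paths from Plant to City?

Assign every edge capacity 1; by Menger, the answer equals the max flow.
Path Plant→City (+1); total 1.
Path Plant→v2→City (+1); total 2.
Path Plant→v5→v6→v1→City (+1); total 3.
No residual Plant→City path; max flow = 3.
Certifying cut of size 3: {Plant→City, Plant→v2, v5→v6}.

3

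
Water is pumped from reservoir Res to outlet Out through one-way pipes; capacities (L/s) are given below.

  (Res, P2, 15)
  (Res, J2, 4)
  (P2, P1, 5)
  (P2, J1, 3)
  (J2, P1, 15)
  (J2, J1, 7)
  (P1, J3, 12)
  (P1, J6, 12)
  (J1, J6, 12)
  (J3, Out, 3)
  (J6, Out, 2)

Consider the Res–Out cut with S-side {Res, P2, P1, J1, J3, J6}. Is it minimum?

Given cut capacity: 4 + 3 + 2 = 9.
Augment Res→P2→P1→J3→Out: bottleneck 3, flow now 3.
Augment Res→P2→P1→J6→Out: bottleneck 2, flow now 5.
No augmenting path remains; maximum flow = 5.
In the residual graph, reachable from Res: {Res, P2, J2, P1, J1, J3, J6}.
Min-cut edges: J3→Out (3), J6→Out (2); capacity 3 + 2 = 5.
Cut capacity 9 exceeds the max flow 5, so it is not minimum.

No — its capacity is 9, but the minimum cut has capacity 5.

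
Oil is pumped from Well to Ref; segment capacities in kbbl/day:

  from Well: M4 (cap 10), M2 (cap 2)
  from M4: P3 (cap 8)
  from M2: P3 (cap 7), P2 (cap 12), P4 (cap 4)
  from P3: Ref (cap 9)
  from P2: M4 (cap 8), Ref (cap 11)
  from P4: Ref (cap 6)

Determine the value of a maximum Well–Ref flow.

10

Augment Well→M4→P3→Ref: bottleneck 8, flow now 8.
Augment Well→M2→P3→Ref: bottleneck 1, flow now 9.
Augment Well→M2→P2→Ref: bottleneck 1, flow now 10.
No augmenting path remains; maximum flow = 10.
In the residual graph, reachable from Well: {Well, M4}.
Min-cut edges: Well→M2 (2), M4→P3 (8); capacity 2 + 8 = 10.
This cut is saturated, so no flow can exceed 10.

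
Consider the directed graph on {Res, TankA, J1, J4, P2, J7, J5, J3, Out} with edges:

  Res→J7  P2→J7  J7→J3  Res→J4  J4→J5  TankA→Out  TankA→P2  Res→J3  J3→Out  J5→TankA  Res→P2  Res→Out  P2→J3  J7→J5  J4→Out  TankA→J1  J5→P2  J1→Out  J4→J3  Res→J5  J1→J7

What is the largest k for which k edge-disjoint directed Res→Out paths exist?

Assign every edge capacity 1; by Menger, the answer equals the max flow.
Path Res→Out (+1); total 1.
Path Res→J4→Out (+1); total 2.
Path Res→J3→Out (+1); total 3.
Path Res→J5→TankA→Out (+1); total 4.
No residual Res→Out path; max flow = 4.
Certifying cut of size 4: {J3→Out, J5→TankA, Res→J4, Res→Out}.

4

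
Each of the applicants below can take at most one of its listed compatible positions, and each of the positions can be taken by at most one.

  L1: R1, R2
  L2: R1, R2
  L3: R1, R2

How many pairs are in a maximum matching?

Unit-capacity flow: source→left, listed edges, right→sink; max matching = max flow.
Augmenting path L1→R1 (+1); matched 1.
Augmenting path L2→R2 (+1); matched 2.
No augmenting path remains; maximum matching = 2.
König certificate: {R1, R2} is a vertex cover of size 2 (every listed pair touches it), so no matching can be larger.

2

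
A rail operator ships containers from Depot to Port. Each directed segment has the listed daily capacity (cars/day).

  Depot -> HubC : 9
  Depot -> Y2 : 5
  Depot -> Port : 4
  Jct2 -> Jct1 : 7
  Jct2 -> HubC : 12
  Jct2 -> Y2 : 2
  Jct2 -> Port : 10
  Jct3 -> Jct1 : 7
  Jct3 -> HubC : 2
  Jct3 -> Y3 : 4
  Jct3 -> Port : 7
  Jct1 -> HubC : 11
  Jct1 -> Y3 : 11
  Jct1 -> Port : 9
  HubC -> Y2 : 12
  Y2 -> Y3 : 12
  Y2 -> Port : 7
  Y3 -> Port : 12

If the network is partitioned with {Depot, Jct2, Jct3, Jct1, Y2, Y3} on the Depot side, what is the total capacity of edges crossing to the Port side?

Edges leaving {Depot, Jct2, Jct3, Jct1, Y2, Y3}: Depot→HubC (9), Depot→Port (4), Jct2→HubC (12), Jct2→Port (10), Jct3→HubC (2), Jct3→Port (7), Jct1→HubC (11), Jct1→Port (9), Y2→Port (7), Y3→Port (12).
Cut capacity = 9 + 4 + 12 + 10 + 2 + 7 + 11 + 9 + 7 + 12 = 83.

83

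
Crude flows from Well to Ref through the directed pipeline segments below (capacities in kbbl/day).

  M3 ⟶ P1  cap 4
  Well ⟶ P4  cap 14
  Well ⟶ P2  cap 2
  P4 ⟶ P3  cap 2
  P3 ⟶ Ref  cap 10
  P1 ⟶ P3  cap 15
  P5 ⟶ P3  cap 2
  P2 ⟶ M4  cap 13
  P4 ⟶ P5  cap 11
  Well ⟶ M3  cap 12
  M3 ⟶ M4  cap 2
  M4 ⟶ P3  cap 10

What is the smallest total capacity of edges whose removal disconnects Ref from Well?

10

Augment Well→P4→P3→Ref: bottleneck 2, flow now 2.
Augment Well→P2→M4→P3→Ref: bottleneck 2, flow now 4.
Augment Well→P4→P5→P3→Ref: bottleneck 2, flow now 6.
Augment Well→M3→P1→P3→Ref: bottleneck 4, flow now 10.
No augmenting path remains; maximum flow = 10.
By max-flow min-cut, the minimum cut capacity equals the max flow.
In the residual graph, reachable from Well: {Well, P2, P4, M3, P5, P1, M4, P3}.
Min-cut edges: P3→Ref (10); capacity 10 = 10.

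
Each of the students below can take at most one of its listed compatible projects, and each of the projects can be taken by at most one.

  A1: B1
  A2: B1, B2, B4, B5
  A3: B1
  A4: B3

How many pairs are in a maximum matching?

3

Unit-capacity flow: source→left, listed edges, right→sink; max matching = max flow.
Augmenting path A1→B1 (+1); matched 1.
Augmenting path A2→B2 (+1); matched 2.
Augmenting path A4→B3 (+1); matched 3.
No augmenting path remains; maximum matching = 3.
König certificate: {A2, A4, B1} is a vertex cover of size 3 (every listed pair touches it), so no matching can be larger.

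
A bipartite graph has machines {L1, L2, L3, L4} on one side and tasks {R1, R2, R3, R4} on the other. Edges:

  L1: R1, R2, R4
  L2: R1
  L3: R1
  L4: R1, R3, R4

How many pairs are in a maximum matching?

3

Unit-capacity flow: source→left, listed edges, right→sink; max matching = max flow.
Augmenting path L1→R1 (+1); matched 1.
Augmenting path L4→R3 (+1); matched 2.
Augmenting path L2→R1→L1→R2 (+1); matched 3.
No augmenting path remains; maximum matching = 3.
König certificate: {L1, L4, R1} is a vertex cover of size 3 (every listed pair touches it), so no matching can be larger.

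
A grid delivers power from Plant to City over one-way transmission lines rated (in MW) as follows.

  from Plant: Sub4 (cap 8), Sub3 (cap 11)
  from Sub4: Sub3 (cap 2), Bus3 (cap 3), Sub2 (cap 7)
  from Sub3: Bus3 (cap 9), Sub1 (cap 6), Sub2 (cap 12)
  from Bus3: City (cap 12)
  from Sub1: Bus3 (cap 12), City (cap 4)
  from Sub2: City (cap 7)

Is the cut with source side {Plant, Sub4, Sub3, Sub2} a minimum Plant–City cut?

No — its capacity is 25, but the minimum cut has capacity 19.

Given cut capacity: 3 + 9 + 6 + 7 = 25.
Augment Plant→Sub4→Bus3→City: bottleneck 3, flow now 3.
Augment Plant→Sub4→Sub2→City: bottleneck 5, flow now 8.
Augment Plant→Sub3→Bus3→City: bottleneck 9, flow now 17.
Augment Plant→Sub3→Sub1→City: bottleneck 2, flow now 19.
No augmenting path remains; maximum flow = 19.
In the residual graph, reachable from Plant: {Plant}.
Min-cut edges: Plant→Sub4 (8), Plant→Sub3 (11); capacity 8 + 11 = 19.
Cut capacity 25 exceeds the max flow 19, so it is not minimum.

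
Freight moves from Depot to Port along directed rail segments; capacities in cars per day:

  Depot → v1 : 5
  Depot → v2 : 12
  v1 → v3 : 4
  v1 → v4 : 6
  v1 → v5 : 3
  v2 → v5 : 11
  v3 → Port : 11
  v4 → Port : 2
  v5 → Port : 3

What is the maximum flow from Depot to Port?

8

Augment Depot→v1→v3→Port: bottleneck 4, flow now 4.
Augment Depot→v1→v4→Port: bottleneck 1, flow now 5.
Augment Depot→v2→v5→Port: bottleneck 3, flow now 8.
No augmenting path remains; maximum flow = 8.
In the residual graph, reachable from Depot: {Depot, v2, v5}.
Min-cut edges: Depot→v1 (5), v5→Port (3); capacity 5 + 3 = 8.
This cut is saturated, so no flow can exceed 8.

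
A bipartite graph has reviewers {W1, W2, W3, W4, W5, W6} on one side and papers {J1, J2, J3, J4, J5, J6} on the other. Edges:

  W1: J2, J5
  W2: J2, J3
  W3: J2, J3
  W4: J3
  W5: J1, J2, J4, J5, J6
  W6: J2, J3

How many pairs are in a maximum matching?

Unit-capacity flow: source→left, listed edges, right→sink; max matching = max flow.
Augmenting path W1→J2 (+1); matched 1.
Augmenting path W2→J3 (+1); matched 2.
Augmenting path W5→J1 (+1); matched 3.
Augmenting path W3→J2→W1→J5 (+1); matched 4.
No augmenting path remains; maximum matching = 4.
König certificate: {W1, W5, J2, J3} is a vertex cover of size 4 (every listed pair touches it), so no matching can be larger.

4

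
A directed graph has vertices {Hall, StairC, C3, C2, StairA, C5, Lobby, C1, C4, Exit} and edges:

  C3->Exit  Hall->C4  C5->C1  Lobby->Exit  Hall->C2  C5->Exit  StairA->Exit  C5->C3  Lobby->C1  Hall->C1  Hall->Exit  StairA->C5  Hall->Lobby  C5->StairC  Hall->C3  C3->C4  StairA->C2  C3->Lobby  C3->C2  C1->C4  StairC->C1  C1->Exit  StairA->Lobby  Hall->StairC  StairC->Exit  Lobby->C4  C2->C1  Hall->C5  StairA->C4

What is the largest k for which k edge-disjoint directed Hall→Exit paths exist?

Assign every edge capacity 1; by Menger, the answer equals the max flow.
Path Hall→Exit (+1); total 1.
Path Hall→StairC→Exit (+1); total 2.
Path Hall→C3→Exit (+1); total 3.
Path Hall→C5→Exit (+1); total 4.
Path Hall→Lobby→Exit (+1); total 5.
Path Hall→C1→Exit (+1); total 6.
No residual Hall→Exit path; max flow = 6.
Certifying cut of size 6: {C1→Exit, Hall→C3, Hall→C5, Hall→Exit, Hall→Lobby, Hall→StairC}.

6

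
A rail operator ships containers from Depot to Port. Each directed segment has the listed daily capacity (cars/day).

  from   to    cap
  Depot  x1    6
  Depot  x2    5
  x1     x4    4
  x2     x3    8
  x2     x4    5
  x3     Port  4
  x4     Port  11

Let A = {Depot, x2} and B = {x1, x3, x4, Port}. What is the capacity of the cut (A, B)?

Edges leaving {Depot, x2}: Depot→x1 (6), x2→x3 (8), x2→x4 (5).
Cut capacity = 6 + 8 + 5 = 19.

19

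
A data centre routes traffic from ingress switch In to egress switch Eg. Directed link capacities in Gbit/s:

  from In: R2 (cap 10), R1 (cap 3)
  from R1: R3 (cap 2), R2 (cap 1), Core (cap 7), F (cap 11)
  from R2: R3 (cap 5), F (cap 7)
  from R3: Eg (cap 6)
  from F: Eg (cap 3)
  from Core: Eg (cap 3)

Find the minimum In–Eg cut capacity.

Augment In→R1→R3→Eg: bottleneck 2, flow now 2.
Augment In→R1→F→Eg: bottleneck 1, flow now 3.
Augment In→R2→R3→Eg: bottleneck 4, flow now 7.
Augment In→R2→F→Eg: bottleneck 2, flow now 9.
Augment In→R2→R3→R1→Core→Eg: bottleneck 1, flow now 10. (uses reverse residual edge)
Augment In→R2→F→R1→Core→Eg: bottleneck 1, flow now 11. (uses reverse residual edge)
No augmenting path remains; maximum flow = 11.
By max-flow min-cut, the minimum cut capacity equals the max flow.
In the residual graph, reachable from In: {In, R2, F}.
Min-cut edges: In→R1 (3), R2→R3 (5), F→Eg (3); capacity 3 + 5 + 3 = 11.

11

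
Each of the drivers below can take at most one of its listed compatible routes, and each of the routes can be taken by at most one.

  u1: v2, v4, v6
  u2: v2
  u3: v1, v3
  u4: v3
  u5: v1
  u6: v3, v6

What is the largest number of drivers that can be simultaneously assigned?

Unit-capacity flow: source→left, listed edges, right→sink; max matching = max flow.
Augmenting path u1→v2 (+1); matched 1.
Augmenting path u3→v1 (+1); matched 2.
Augmenting path u4→v3 (+1); matched 3.
Augmenting path u6→v6 (+1); matched 4.
Augmenting path u2→v2→u1→v4 (+1); matched 5.
No augmenting path remains; maximum matching = 5.
König certificate: {u1, u2, u6, v1, v3} is a vertex cover of size 5 (every listed pair touches it), so no matching can be larger.

5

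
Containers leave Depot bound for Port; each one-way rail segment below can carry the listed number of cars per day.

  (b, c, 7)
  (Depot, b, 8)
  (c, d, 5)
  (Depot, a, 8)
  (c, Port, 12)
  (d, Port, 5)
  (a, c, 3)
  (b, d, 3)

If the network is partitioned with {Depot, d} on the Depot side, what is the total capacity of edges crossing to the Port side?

21

Edges leaving {Depot, d}: Depot→a (8), Depot→b (8), d→Port (5).
Cut capacity = 8 + 8 + 5 = 21.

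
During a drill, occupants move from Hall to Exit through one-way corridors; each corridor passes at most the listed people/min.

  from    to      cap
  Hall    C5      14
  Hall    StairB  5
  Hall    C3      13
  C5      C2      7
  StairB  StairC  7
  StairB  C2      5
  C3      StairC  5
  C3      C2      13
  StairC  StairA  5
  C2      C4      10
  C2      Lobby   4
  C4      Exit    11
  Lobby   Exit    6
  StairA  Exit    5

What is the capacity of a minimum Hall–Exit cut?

Augment Hall→C5→C2→C4→Exit: bottleneck 7, flow now 7.
Augment Hall→StairB→StairC→StairA→Exit: bottleneck 5, flow now 12.
Augment Hall→C3→C2→C4→Exit: bottleneck 3, flow now 15.
Augment Hall→C3→C2→Lobby→Exit: bottleneck 4, flow now 19.
No augmenting path remains; maximum flow = 19.
By max-flow min-cut, the minimum cut capacity equals the max flow.
In the residual graph, reachable from Hall: {Hall, C5, StairB, C3, StairC, C2}.
Min-cut edges: StairC→StairA (5), C2→C4 (10), C2→Lobby (4); capacity 5 + 10 + 4 = 19.

19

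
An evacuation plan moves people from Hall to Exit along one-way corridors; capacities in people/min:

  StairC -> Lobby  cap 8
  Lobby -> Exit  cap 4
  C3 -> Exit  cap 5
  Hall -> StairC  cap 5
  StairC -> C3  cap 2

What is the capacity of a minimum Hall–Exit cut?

Augment Hall→StairC→C3→Exit: bottleneck 2, flow now 2.
Augment Hall→StairC→Lobby→Exit: bottleneck 3, flow now 5.
No augmenting path remains; maximum flow = 5.
By max-flow min-cut, the minimum cut capacity equals the max flow.
In the residual graph, reachable from Hall: {Hall}.
Min-cut edges: Hall→StairC (5); capacity 5 = 5.

5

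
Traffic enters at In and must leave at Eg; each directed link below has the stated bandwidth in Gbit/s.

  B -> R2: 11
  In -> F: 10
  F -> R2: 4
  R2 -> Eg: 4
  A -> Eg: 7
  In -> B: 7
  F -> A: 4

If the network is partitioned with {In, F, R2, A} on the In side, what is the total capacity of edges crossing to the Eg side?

18

Edges leaving {In, F, R2, A}: In→B (7), R2→Eg (4), A→Eg (7).
Cut capacity = 7 + 4 + 7 = 18.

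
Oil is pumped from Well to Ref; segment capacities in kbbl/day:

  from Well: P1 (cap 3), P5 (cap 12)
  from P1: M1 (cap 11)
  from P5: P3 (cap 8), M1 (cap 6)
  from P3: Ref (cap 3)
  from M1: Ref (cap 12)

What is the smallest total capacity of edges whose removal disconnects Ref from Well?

12

Augment Well→P1→M1→Ref: bottleneck 3, flow now 3.
Augment Well→P5→P3→Ref: bottleneck 3, flow now 6.
Augment Well→P5→M1→Ref: bottleneck 6, flow now 12.
No augmenting path remains; maximum flow = 12.
By max-flow min-cut, the minimum cut capacity equals the max flow.
In the residual graph, reachable from Well: {Well, P5, P3}.
Min-cut edges: Well→P1 (3), P5→M1 (6), P3→Ref (3); capacity 3 + 6 + 3 = 12.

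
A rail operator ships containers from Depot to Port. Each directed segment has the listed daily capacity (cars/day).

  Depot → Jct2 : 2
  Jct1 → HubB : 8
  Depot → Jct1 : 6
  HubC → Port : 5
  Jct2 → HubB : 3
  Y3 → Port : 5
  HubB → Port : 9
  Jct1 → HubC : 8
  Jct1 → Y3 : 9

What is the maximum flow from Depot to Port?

Augment Depot→Jct1→Y3→Port: bottleneck 5, flow now 5.
Augment Depot→Jct1→HubC→Port: bottleneck 1, flow now 6.
Augment Depot→Jct2→HubB→Port: bottleneck 2, flow now 8.
No augmenting path remains; maximum flow = 8.
In the residual graph, reachable from Depot: {Depot}.
Min-cut edges: Depot→Jct1 (6), Depot→Jct2 (2); capacity 6 + 2 = 8.
This cut is saturated, so no flow can exceed 8.

8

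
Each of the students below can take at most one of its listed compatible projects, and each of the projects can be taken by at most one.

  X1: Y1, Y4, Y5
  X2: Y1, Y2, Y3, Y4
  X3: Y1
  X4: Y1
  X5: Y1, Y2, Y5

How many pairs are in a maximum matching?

4

Unit-capacity flow: source→left, listed edges, right→sink; max matching = max flow.
Augmenting path X1→Y1 (+1); matched 1.
Augmenting path X2→Y2 (+1); matched 2.
Augmenting path X5→Y5 (+1); matched 3.
Augmenting path X3→Y1→X1→Y4 (+1); matched 4.
No augmenting path remains; maximum matching = 4.
König certificate: {X1, X2, X5, Y1} is a vertex cover of size 4 (every listed pair touches it), so no matching can be larger.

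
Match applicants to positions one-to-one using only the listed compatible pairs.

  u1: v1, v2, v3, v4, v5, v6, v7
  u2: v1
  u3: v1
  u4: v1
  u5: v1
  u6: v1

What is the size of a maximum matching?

2

Unit-capacity flow: source→left, listed edges, right→sink; max matching = max flow.
Augmenting path u1→v1 (+1); matched 1.
Augmenting path u2→v1→u1→v2 (+1); matched 2.
No augmenting path remains; maximum matching = 2.
König certificate: {u1, v1} is a vertex cover of size 2 (every listed pair touches it), so no matching can be larger.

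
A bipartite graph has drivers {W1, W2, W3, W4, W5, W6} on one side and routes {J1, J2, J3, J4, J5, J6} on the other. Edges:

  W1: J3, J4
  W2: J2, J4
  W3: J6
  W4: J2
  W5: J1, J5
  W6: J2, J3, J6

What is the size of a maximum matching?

5

Unit-capacity flow: source→left, listed edges, right→sink; max matching = max flow.
Augmenting path W1→J3 (+1); matched 1.
Augmenting path W2→J2 (+1); matched 2.
Augmenting path W3→J6 (+1); matched 3.
Augmenting path W5→J1 (+1); matched 4.
Augmenting path W4→J2→W2→J4 (+1); matched 5.
No augmenting path remains; maximum matching = 5.
König certificate: {W5, J2, J3, J4, J6} is a vertex cover of size 5 (every listed pair touches it), so no matching can be larger.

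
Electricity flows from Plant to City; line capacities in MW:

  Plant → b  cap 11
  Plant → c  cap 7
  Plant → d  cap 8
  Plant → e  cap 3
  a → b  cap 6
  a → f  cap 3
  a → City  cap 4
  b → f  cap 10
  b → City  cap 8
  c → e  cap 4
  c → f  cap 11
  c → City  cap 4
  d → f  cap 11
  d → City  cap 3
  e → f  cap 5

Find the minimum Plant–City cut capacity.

Augment Plant→b→City: bottleneck 8, flow now 8.
Augment Plant→c→City: bottleneck 4, flow now 12.
Augment Plant→d→City: bottleneck 3, flow now 15.
No augmenting path remains; maximum flow = 15.
By max-flow min-cut, the minimum cut capacity equals the max flow.
In the residual graph, reachable from Plant: {Plant, b, c, d, e, f}.
Min-cut edges: b→City (8), c→City (4), d→City (3); capacity 8 + 4 + 3 = 15.

15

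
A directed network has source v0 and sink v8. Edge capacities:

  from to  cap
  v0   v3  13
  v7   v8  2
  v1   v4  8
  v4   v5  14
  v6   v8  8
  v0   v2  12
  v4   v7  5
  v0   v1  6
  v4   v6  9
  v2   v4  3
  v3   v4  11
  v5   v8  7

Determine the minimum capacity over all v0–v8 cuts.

17

Augment v0→v1→v4→v5→v8: bottleneck 6, flow now 6.
Augment v0→v2→v4→v5→v8: bottleneck 1, flow now 7.
Augment v0→v2→v4→v6→v8: bottleneck 2, flow now 9.
Augment v0→v3→v4→v6→v8: bottleneck 6, flow now 15.
Augment v0→v3→v4→v7→v8: bottleneck 2, flow now 17.
No augmenting path remains; maximum flow = 17.
By max-flow min-cut, the minimum cut capacity equals the max flow.
In the residual graph, reachable from v0: {v0, v1, v2, v3, v4, v5, v6, v7}.
Min-cut edges: v5→v8 (7), v6→v8 (8), v7→v8 (2); capacity 7 + 8 + 2 = 17.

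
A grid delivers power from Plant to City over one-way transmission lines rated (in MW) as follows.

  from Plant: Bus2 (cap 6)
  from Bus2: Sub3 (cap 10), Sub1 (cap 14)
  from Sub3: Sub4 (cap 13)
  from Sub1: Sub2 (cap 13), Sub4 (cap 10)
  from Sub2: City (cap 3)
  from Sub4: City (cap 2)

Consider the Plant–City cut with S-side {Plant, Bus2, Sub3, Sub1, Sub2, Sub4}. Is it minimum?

Given cut capacity: 3 + 2 = 5.
Augment Plant→Bus2→Sub3→Sub4→City: bottleneck 2, flow now 2.
Augment Plant→Bus2→Sub1→Sub2→City: bottleneck 3, flow now 5.
No augmenting path remains; maximum flow = 5.
Cut capacity 5 equals the max flow, so it is a minimum cut.

Yes — it is a minimum cut (capacity 5).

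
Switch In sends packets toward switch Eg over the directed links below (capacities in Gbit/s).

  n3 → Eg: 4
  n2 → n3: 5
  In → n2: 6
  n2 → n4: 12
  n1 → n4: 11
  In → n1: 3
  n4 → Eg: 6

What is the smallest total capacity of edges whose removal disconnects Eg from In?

Augment In→n1→n4→Eg: bottleneck 3, flow now 3.
Augment In→n2→n3→Eg: bottleneck 4, flow now 7.
Augment In→n2→n4→Eg: bottleneck 2, flow now 9.
No augmenting path remains; maximum flow = 9.
By max-flow min-cut, the minimum cut capacity equals the max flow.
In the residual graph, reachable from In: {In}.
Min-cut edges: In→n1 (3), In→n2 (6); capacity 3 + 6 = 9.

9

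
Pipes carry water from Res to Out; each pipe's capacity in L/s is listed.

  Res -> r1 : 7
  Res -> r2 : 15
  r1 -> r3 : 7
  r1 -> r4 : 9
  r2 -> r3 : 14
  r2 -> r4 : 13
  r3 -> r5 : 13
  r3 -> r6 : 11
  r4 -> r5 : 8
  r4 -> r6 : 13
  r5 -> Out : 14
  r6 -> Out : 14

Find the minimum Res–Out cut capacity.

Augment Res→r1→r3→r5→Out: bottleneck 7, flow now 7.
Augment Res→r2→r3→r5→Out: bottleneck 6, flow now 13.
Augment Res→r2→r3→r6→Out: bottleneck 8, flow now 21.
Augment Res→r2→r4→r5→Out: bottleneck 1, flow now 22.
No augmenting path remains; maximum flow = 22.
By max-flow min-cut, the minimum cut capacity equals the max flow.
In the residual graph, reachable from Res: {Res}.
Min-cut edges: Res→r1 (7), Res→r2 (15); capacity 7 + 15 = 22.

22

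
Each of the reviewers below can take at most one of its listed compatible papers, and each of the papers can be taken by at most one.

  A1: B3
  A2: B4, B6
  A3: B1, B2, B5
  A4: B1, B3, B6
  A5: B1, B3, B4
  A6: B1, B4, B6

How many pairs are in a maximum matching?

5

Unit-capacity flow: source→left, listed edges, right→sink; max matching = max flow.
Augmenting path A1→B3 (+1); matched 1.
Augmenting path A2→B4 (+1); matched 2.
Augmenting path A3→B1 (+1); matched 3.
Augmenting path A4→B6 (+1); matched 4.
Augmenting path A5→B1→A3→B2 (+1); matched 5.
No augmenting path remains; maximum matching = 5.
König certificate: {A3, B1, B3, B4, B6} is a vertex cover of size 5 (every listed pair touches it), so no matching can be larger.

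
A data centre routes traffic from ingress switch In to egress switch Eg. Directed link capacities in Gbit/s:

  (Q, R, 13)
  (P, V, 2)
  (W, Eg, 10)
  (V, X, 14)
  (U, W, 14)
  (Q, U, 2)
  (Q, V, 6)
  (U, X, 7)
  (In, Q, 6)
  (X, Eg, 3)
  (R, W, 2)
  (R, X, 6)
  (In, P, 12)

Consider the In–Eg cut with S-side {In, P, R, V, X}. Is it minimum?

Given cut capacity: 6 + 2 + 3 = 11.
Augment In→P→V→X→Eg: bottleneck 2, flow now 2.
Augment In→Q→R→W→Eg: bottleneck 2, flow now 4.
Augment In→Q→R→X→Eg: bottleneck 1, flow now 5.
Augment In→Q→U→W→Eg: bottleneck 2, flow now 7.
No augmenting path remains; maximum flow = 7.
In the residual graph, reachable from In: {In, P, Q, R, V, X}.
Min-cut edges: Q→U (2), R→W (2), X→Eg (3); capacity 2 + 2 + 3 = 7.
Cut capacity 11 exceeds the max flow 7, so it is not minimum.

No — its capacity is 11, but the minimum cut has capacity 7.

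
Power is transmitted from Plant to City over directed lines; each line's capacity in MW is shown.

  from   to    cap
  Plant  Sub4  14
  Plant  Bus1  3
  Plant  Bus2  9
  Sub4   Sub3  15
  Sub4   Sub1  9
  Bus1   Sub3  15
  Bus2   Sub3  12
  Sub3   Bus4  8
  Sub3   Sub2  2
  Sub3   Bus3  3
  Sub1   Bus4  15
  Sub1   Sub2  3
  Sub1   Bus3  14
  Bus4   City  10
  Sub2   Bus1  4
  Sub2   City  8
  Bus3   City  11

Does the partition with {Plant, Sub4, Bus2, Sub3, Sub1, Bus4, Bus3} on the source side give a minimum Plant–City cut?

No — its capacity is 29, but the minimum cut has capacity 22.

Given cut capacity: 3 + 2 + 3 + 10 + 11 = 29.
Augment Plant→Sub4→Sub3→Bus4→City: bottleneck 8, flow now 8.
Augment Plant→Sub4→Sub3→Sub2→City: bottleneck 2, flow now 10.
Augment Plant→Sub4→Sub3→Bus3→City: bottleneck 3, flow now 13.
Augment Plant→Sub4→Sub1→Bus4→City: bottleneck 1, flow now 14.
Augment Plant→Bus1→Sub3→Sub4→Sub1→Bus4→City: bottleneck 1, flow now 15. (uses reverse residual edge)
Augment Plant→Bus1→Sub3→Sub4→Sub1→Sub2→City: bottleneck 2, flow now 17. (uses reverse residual edge)
Augment Plant→Bus2→Sub3→Sub4→Sub1→Sub2→City: bottleneck 1, flow now 18. (uses reverse residual edge)
Augment Plant→Bus2→Sub3→Sub4→Sub1→Bus3→City: bottleneck 4, flow now 22. (uses reverse residual edge)
No augmenting path remains; maximum flow = 22.
In the residual graph, reachable from Plant: {Plant, Sub4, Bus1, Bus2, Sub3}.
Min-cut edges: Sub4→Sub1 (9), Sub3→Bus4 (8), Sub3→Sub2 (2), Sub3→Bus3 (3); capacity 9 + 8 + 2 + 3 = 22.
Cut capacity 29 exceeds the max flow 22, so it is not minimum.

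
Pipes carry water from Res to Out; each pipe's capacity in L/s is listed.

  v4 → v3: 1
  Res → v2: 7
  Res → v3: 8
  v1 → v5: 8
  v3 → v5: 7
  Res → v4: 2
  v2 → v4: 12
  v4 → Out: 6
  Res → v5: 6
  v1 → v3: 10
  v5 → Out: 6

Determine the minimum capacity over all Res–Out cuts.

Augment Res→v4→Out: bottleneck 2, flow now 2.
Augment Res→v5→Out: bottleneck 6, flow now 8.
Augment Res→v2→v4→Out: bottleneck 4, flow now 12.
No augmenting path remains; maximum flow = 12.
By max-flow min-cut, the minimum cut capacity equals the max flow.
In the residual graph, reachable from Res: {Res, v2, v3, v4, v5}.
Min-cut edges: v4→Out (6), v5→Out (6); capacity 6 + 6 = 12.

12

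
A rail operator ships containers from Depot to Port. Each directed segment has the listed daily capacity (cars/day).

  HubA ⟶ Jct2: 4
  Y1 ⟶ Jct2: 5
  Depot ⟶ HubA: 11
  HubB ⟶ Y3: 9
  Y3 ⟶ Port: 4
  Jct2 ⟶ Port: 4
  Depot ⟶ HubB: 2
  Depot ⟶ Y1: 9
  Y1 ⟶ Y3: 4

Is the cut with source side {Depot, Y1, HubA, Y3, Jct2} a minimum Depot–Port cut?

No — its capacity is 10, but the minimum cut has capacity 8.

Given cut capacity: 2 + 4 + 4 = 10.
Augment Depot→Y1→Y3→Port: bottleneck 4, flow now 4.
Augment Depot→Y1→Jct2→Port: bottleneck 4, flow now 8.
No augmenting path remains; maximum flow = 8.
In the residual graph, reachable from Depot: {Depot, Y1, HubB, HubA, Y3, Jct2}.
Min-cut edges: Y3→Port (4), Jct2→Port (4); capacity 4 + 4 = 8.
Cut capacity 10 exceeds the max flow 8, so it is not minimum.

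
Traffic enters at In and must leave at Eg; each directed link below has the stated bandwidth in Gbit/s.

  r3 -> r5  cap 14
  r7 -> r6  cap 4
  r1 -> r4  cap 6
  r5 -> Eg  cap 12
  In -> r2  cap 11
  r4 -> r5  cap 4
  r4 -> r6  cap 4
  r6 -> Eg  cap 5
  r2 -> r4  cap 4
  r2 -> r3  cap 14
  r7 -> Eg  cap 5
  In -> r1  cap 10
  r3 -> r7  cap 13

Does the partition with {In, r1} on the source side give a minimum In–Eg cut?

Given cut capacity: 11 + 6 = 17.
Augment In→r1→r4→r5→Eg: bottleneck 4, flow now 4.
Augment In→r1→r4→r6→Eg: bottleneck 2, flow now 6.
Augment In→r2→r3→r5→Eg: bottleneck 8, flow now 14.
Augment In→r2→r3→r7→Eg: bottleneck 3, flow now 17.
No augmenting path remains; maximum flow = 17.
Cut capacity 17 equals the max flow, so it is a minimum cut.

Yes — it is a minimum cut (capacity 17).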